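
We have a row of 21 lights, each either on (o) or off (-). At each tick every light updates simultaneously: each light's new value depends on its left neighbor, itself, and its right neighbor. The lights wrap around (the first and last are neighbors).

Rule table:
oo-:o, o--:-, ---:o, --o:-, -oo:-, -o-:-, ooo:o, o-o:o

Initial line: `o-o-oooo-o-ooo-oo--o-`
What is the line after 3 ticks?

tick 1: -o-o-oooo-o-ooo-o---o
tick 2: o-o-o-oooo-o-ooo--o--
tick 3: -o-o-o-oooo-o-oo-----

-o-o-o-oooo-o-oo-----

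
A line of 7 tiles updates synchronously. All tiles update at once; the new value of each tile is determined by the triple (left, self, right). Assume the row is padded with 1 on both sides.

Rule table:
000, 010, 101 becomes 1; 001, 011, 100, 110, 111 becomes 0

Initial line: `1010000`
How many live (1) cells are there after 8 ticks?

0110110
1001001
0001000
0101010
1111111
0000000
0111110
1000001
count of 1: 2

2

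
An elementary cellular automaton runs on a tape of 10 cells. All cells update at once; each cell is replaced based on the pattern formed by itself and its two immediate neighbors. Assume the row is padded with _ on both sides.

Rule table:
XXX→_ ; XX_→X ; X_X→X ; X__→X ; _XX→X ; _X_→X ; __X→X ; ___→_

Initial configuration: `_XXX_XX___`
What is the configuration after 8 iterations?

X_XXX____X

XX_XXXXX__
XXXX___XX_
X__XX_XXXX
XXXXXXX__X
X_____XXXX
XX___XX__X
XXX_XXXXXX
X_XXX____X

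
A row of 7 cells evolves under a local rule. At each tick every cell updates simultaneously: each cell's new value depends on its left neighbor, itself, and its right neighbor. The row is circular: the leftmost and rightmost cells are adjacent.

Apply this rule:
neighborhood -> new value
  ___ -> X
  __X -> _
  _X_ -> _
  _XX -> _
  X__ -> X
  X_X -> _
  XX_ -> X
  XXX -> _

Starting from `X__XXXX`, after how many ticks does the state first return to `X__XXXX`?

14

XX_____
_XXXXX_
_____XX
XXXX__X
___XX__
XX__XXX
_XX____
__XXXXX
X_____X
XXXXX__
____XX_
XXX__XX
__XX___
X__XXXX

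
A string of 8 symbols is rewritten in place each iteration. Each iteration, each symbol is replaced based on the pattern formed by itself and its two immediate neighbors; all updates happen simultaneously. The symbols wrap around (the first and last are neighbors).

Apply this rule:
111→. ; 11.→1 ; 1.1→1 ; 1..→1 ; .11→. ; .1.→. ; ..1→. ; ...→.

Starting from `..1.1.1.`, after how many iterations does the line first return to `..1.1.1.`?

iteration 1: ...1.1.1
iteration 2: 1...1.1.
iteration 3: .1...1.1
iteration 4: 1.1...1.
iteration 5: .1.1...1
iteration 6: 1.1.1...
iteration 7: .1.1.1..
iteration 8: ..1.1.1.

8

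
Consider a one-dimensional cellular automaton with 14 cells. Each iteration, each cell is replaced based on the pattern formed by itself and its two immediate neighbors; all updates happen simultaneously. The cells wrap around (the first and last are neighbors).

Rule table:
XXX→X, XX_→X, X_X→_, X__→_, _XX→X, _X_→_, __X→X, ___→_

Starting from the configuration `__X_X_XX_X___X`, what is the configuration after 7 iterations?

XXXXXXXX_X____

iteration 1: _X____XX____X_
iteration 2: X____XXX___X__
iteration 3: ____XXXX__X__X
iteration 4: ___XXXXX_X__X_
iteration 5: __XXXXXX___X__
iteration 6: _XXXXXXX__X___
iteration 7: XXXXXXXX_X____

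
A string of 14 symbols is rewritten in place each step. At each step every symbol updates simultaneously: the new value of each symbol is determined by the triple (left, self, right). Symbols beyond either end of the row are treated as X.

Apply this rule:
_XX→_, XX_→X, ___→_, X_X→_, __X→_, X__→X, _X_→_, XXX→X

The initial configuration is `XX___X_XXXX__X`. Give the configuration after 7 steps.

XXXXXXXXX_____

XXX_____XXXX__
XXXX_____XXXX_
XXXXX_____XXX_
XXXXXX_____XX_
XXXXXXX_____X_
XXXXXXXX______
XXXXXXXXX_____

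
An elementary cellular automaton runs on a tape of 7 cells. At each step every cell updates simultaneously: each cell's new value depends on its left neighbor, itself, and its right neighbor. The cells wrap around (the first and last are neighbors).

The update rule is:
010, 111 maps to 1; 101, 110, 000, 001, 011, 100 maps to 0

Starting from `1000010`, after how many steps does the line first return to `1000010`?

1000010

1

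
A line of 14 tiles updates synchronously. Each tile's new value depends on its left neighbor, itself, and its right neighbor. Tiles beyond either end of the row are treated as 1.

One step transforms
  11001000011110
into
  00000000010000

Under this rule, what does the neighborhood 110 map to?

0

At position 1 the neighborhood is 110; the next row has 0 there.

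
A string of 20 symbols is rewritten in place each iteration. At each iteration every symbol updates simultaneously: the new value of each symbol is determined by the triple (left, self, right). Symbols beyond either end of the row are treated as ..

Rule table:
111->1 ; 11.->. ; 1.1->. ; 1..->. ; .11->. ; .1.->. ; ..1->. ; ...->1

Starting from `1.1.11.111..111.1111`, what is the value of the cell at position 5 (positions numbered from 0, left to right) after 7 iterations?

1

iteration 1: ........1....1...11.
iteration 2: 1111111...11...1....
iteration 3: .11111..1....1...111
iteration 4: ..111.....11...1..1.
iteration 5: 1..1..111....1......
iteration 6: .......1..11...11111
iteration 7: 111111.......1..111.
position 5 holds 1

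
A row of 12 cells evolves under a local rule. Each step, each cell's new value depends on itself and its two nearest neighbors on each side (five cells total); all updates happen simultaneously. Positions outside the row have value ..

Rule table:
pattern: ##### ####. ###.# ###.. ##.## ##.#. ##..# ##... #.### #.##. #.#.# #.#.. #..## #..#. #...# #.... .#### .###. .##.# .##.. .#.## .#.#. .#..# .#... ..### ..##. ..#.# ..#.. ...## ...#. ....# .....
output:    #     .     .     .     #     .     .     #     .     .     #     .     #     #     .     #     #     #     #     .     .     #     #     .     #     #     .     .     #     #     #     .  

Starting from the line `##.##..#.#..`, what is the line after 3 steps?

##.#####...#

step 1: ###...#.#..#
step 2: ##.#.#.#.##.
step 3: ##.#####...#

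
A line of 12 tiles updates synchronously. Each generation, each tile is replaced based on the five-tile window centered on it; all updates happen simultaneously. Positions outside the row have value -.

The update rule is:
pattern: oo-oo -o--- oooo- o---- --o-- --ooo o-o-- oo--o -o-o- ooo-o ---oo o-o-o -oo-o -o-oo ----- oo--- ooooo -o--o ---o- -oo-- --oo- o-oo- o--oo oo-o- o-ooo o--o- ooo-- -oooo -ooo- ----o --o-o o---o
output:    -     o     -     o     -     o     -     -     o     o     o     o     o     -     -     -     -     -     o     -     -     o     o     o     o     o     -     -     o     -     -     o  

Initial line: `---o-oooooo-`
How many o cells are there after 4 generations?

5

--o--o------
-o--o-oo----
o--o--o--o--
--o--o--o-oo
count of o: 5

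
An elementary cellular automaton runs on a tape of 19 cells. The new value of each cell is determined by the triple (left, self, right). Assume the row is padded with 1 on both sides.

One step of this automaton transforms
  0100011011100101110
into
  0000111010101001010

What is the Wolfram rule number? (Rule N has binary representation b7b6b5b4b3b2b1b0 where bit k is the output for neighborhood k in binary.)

position 9: 111 → 0  (bit 7 = 0)
position 6: 110 → 1  (bit 6 = 1)
position 0: 101 → 0  (bit 5 = 0)
position 2: 100 → 0  (bit 4 = 0)
position 5: 011 → 1  (bit 3 = 1)
position 1: 010 → 0  (bit 2 = 0)
position 4: 001 → 1  (bit 1 = 1)
position 3: 000 → 0  (bit 0 = 0)
bits b7..b0 = 01001010 = 74

74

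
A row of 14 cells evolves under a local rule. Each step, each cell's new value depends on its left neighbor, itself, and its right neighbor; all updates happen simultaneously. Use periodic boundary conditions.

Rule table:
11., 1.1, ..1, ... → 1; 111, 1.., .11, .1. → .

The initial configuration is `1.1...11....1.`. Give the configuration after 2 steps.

step 1: .1..11.1.111.1
step 2: 1..1.11.1..11.

1..1.11.1..11.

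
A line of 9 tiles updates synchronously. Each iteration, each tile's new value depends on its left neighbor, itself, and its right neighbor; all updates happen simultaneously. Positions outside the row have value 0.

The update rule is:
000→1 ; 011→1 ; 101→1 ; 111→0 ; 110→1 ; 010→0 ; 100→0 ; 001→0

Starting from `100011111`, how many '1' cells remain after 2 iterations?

3

iteration 1: 001010001
iteration 2: 100100100
count of 1: 3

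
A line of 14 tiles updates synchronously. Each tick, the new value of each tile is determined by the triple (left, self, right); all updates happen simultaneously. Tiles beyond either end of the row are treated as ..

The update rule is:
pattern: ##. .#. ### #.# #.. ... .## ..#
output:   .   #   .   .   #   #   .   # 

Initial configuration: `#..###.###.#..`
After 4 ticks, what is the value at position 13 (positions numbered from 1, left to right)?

###........###
...########...
###........###  (repeats tick 1; period 2)
tick 4: ...########...
position 13 holds .

.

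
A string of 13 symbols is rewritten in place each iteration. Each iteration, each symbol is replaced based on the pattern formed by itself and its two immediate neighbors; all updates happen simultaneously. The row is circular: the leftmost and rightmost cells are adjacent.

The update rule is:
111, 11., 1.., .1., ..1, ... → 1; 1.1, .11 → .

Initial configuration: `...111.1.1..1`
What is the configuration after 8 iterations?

111.11.1.1111
111..1.1..111
111111.111.11
111111..11..1
11111111.111.
.1111111..11.
1.11111111.11
1..1111111..1

1..1111111..1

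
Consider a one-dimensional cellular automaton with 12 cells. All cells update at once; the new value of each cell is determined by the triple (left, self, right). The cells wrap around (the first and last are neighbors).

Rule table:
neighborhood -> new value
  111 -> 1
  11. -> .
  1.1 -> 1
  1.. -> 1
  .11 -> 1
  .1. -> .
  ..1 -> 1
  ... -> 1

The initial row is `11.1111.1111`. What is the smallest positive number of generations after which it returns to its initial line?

12

1.1111.11111
.1111.111111
1111.111111.
111.111111.1
11.111111.11
1.111111.111
.111111.1111
111111.1111.
11111.1111.1
1111.1111.11
111.1111.111
11.1111.1111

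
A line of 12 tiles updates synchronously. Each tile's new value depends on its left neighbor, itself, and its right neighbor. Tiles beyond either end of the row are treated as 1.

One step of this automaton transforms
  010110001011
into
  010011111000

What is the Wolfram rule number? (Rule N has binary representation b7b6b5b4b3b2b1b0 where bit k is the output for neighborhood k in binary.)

87

position 11: 111 → 0  (bit 7 = 0)
position 4: 110 → 1  (bit 6 = 1)
position 0: 101 → 0  (bit 5 = 0)
position 5: 100 → 1  (bit 4 = 1)
position 3: 011 → 0  (bit 3 = 0)
position 1: 010 → 1  (bit 2 = 1)
position 7: 001 → 1  (bit 1 = 1)
position 6: 000 → 1  (bit 0 = 1)
bits b7..b0 = 01010111 = 87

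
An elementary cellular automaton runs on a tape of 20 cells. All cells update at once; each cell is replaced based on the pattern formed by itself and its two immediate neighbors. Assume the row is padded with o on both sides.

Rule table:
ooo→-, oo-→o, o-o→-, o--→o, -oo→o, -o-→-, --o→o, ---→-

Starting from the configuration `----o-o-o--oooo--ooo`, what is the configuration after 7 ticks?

o-o-oooo-oo----ooo--

tick 1: o--o-----ooo--oooo--
tick 2: ooo-o---oo-oooo--ooo
tick 3: --o--o-ooo-o--oooo--
tick 4: oo-oo--o-o--ooo--ooo
tick 5: -o-oooo---ooo-oooo--
tick 6: ---o--oo-oo-o-o--ooo
tick 7: o-o-oooo-oo----ooo--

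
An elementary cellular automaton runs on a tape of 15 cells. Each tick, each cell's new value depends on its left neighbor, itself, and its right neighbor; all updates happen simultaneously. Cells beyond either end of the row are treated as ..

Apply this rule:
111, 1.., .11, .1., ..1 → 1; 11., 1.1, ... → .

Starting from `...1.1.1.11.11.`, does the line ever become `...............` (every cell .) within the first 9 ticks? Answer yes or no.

no

tick 1: ..11.1.1.1..1.1
tick 2: .11..1.1.1111.1
tick 3: 11.111.1.111..1
tick 4: 1..11..1.11.111
tick 5: 1111.111.1..11.
tick 6: 111..11..1111.1
tick 7: 11.111.11111..1
tick 8: 1..11..1111.111
tick 9: 1111.11111..11.
tick 9 is 1111.11111..11., still not uniform .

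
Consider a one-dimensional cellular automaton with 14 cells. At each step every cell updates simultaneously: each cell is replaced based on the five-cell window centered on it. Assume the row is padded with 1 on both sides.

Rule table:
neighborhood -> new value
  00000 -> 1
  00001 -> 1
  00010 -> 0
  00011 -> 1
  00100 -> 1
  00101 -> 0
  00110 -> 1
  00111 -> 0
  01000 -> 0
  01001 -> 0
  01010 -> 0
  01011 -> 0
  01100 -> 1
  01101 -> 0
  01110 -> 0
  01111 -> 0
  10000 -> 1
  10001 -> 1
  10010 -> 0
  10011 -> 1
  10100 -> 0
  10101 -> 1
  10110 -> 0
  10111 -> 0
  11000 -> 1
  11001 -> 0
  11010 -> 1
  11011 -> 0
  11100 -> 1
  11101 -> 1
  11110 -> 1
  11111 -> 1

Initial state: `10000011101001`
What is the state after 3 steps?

11111100110010
11111101110000
11111100011111

11111100011111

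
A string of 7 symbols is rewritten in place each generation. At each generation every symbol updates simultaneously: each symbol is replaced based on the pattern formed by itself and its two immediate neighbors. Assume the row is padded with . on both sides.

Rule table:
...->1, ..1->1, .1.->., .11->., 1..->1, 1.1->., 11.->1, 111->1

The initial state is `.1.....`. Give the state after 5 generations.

1.11111
...1111
111.111
.11..11
1.111.1

1.111.1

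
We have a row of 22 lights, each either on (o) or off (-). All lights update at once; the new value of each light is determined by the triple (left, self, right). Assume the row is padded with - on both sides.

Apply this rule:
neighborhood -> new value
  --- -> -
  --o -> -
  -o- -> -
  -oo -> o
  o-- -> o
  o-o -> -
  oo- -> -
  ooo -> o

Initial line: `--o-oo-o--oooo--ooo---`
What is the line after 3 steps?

----o---o-ooo-o-oo-o--
-----o----oo----o---o-
------o---o-o----o---o

------o---o-o----o---o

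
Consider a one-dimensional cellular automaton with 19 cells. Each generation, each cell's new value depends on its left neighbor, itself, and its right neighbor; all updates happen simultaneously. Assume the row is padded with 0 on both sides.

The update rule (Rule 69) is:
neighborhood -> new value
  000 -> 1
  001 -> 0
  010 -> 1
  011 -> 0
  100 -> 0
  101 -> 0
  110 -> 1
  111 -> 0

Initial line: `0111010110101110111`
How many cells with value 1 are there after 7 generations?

9

0001010010100010001
1101010010101010101
0101010010101010101
0101010010101010101  (fixed point — unchanged through generation 7)
count of 1: 9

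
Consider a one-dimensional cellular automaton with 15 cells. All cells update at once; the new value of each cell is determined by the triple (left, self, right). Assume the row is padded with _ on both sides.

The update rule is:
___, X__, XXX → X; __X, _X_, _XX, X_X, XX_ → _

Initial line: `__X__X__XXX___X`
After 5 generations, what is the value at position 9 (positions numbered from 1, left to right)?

_

X__X__X__X_XX__
_X__X__X_____XX
__X__X__XXXX___
X__X__X__XX_XXX
_X__X__X_____X_
position 9 holds _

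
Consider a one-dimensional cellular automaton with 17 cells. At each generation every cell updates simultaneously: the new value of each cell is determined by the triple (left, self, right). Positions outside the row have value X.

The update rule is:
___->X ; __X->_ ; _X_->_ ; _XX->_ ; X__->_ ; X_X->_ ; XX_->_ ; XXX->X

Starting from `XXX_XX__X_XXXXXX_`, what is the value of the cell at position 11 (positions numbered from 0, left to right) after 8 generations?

_

generation 1: XX_________XXXX__
generation 2: X__XXXXXXX__XX___
generation 3: ____XXXXX______X_
generation 4: _XX__XXX__XXXX___
generation 5: ______X____XX__X_
generation 6: _XXXX___XX_______
generation 7: __XX__X____XXXXX_
generation 8: ________XX__XXX__
position 11 holds _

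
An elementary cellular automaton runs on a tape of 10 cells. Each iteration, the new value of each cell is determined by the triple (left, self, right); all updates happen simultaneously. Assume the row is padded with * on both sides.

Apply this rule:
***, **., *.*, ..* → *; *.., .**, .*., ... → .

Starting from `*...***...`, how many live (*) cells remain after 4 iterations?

6

*..*.**..*
*.*.*.*.*.
**.*.*.*.*
***.*.*.*.
count of *: 6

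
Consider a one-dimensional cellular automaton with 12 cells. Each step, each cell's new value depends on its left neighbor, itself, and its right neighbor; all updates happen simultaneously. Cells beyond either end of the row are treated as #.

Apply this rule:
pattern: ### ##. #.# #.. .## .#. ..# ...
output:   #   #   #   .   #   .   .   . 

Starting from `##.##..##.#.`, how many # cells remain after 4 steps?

#####..###.#
#####..#####
#####..#####  (fixed point — unchanged through step 4)
count of #: 10

10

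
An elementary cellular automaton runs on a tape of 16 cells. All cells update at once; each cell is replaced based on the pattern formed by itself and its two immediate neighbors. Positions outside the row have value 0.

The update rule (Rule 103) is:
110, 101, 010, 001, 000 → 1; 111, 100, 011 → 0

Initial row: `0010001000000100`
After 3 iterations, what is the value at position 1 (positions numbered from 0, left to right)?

1110111011111101
0011001100000111
1101010101111001
position 1 holds 1

1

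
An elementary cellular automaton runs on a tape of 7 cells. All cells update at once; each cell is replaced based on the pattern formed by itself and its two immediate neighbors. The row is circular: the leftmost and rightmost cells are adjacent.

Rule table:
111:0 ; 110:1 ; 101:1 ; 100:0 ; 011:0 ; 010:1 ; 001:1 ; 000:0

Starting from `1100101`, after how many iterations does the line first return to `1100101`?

0101110
1110010
0010111
0111001
1001011
1011100
1100101

7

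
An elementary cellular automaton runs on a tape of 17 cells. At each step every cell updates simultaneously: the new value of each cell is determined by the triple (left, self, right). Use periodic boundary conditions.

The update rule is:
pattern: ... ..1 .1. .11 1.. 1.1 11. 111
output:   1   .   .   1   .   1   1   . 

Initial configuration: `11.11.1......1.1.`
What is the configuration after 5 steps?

111111..1111..1.1
.....1..1..1...11
.111.........1.11
11.1.1111111..111
.11.11.....1..1..

.11.11.....1..1..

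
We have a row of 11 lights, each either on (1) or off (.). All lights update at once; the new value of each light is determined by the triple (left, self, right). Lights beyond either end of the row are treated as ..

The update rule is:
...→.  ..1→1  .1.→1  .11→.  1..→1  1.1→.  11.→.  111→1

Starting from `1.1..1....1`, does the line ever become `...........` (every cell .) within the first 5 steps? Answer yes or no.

no

1.11111..11
1..111.11..
111.1....1.
.1..11..111
1111..11.1.
step 5 is 1111..11.1., still not uniform .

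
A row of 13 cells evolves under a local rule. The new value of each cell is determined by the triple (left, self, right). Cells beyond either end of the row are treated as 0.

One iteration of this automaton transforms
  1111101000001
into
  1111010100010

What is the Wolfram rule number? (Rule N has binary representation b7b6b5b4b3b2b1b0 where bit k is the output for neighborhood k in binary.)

186

position 1: 111 → 1  (bit 7 = 1)
position 4: 110 → 0  (bit 6 = 0)
position 5: 101 → 1  (bit 5 = 1)
position 7: 100 → 1  (bit 4 = 1)
position 0: 011 → 1  (bit 3 = 1)
position 6: 010 → 0  (bit 2 = 0)
position 11: 001 → 1  (bit 1 = 1)
position 8: 000 → 0  (bit 0 = 0)
bits b7..b0 = 10111010 = 186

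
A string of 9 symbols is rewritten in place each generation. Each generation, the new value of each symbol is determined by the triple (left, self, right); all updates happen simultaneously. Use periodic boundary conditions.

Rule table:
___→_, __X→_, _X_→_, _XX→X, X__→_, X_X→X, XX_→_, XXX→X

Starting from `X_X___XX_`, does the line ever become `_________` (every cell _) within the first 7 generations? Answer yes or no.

yes

generation 1: _X____X_X
generation 2: X______X_
generation 3: ________X
generation 4: _________
all cells are _ at generation 4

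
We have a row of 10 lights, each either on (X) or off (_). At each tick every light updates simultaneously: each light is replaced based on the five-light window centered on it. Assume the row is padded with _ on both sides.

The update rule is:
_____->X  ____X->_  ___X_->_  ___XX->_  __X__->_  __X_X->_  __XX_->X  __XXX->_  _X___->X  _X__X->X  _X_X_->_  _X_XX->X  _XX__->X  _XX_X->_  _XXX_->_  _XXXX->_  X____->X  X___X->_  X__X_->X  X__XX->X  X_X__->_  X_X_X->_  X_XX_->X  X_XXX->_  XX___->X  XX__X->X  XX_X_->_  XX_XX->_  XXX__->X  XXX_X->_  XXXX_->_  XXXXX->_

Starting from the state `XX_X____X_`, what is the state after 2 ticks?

tick 1: X___XX___X
tick 2: _X__XXX___

_X__XXX___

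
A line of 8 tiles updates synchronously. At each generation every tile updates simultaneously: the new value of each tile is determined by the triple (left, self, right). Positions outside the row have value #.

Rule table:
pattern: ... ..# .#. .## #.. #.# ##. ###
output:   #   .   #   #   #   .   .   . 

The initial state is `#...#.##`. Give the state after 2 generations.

.#..#.#.

.##.#.#.
.#..#.#.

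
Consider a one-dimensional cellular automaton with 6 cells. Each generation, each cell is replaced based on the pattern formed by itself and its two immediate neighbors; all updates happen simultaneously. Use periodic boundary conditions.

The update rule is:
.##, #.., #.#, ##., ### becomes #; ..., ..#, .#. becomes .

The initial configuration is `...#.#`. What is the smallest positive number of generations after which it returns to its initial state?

#...#.
.#...#
#.#...
.#.#..
..#.#.
...#.#

6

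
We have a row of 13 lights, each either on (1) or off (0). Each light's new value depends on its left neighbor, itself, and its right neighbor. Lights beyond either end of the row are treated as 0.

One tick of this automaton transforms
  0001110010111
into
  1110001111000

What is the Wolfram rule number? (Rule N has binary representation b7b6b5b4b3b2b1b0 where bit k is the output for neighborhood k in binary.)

position 4: 111 → 0  (bit 7 = 0)
position 5: 110 → 0  (bit 6 = 0)
position 9: 101 → 1  (bit 5 = 1)
position 6: 100 → 1  (bit 4 = 1)
position 3: 011 → 0  (bit 3 = 0)
position 8: 010 → 1  (bit 2 = 1)
position 2: 001 → 1  (bit 1 = 1)
position 0: 000 → 1  (bit 0 = 1)
bits b7..b0 = 00110111 = 55

55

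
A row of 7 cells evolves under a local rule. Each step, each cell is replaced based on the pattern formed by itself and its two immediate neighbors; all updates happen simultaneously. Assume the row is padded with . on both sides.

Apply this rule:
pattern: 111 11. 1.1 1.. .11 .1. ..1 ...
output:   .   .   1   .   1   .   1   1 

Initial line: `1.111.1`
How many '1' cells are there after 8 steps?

3

step 1: .11..1.
step 2: 11..1..
step 3: 1..1..1
step 4: ..1..1.
step 5: 11..1..  (repeats step 2; period 3)
step 8: 11..1..
count of 1: 3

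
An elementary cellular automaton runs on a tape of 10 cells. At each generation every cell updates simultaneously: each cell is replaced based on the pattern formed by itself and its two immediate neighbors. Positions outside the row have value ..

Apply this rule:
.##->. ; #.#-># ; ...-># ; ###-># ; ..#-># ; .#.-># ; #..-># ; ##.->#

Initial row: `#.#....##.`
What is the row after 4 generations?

#######.##
.#######.#
#.########
##.#######

##.#######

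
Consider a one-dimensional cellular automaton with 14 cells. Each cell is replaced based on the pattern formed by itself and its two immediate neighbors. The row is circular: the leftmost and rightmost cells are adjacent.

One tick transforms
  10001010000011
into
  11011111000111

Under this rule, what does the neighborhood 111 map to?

1

At position 13 the neighborhood is 111; the next row has 1 there.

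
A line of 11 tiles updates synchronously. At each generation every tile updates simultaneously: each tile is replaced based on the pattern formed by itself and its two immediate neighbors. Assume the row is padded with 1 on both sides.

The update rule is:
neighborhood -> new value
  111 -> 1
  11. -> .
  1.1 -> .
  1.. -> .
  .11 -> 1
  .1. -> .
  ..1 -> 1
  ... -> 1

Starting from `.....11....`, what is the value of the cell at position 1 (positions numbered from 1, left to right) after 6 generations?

.

.11111..111
.1111..1111
.111..11111
.11..111111
.1..1111111
...11111111
position 1 holds .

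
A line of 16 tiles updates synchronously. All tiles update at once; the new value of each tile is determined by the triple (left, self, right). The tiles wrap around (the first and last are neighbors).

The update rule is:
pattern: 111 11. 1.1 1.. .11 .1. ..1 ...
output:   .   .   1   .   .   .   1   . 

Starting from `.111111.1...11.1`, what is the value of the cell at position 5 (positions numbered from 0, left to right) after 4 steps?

step 1: 1......1...1..1.
step 2: ......1...1..1.1
step 3: .....1...1..1.1.
step 4: ....1...1..1.1..
position 5 holds .

.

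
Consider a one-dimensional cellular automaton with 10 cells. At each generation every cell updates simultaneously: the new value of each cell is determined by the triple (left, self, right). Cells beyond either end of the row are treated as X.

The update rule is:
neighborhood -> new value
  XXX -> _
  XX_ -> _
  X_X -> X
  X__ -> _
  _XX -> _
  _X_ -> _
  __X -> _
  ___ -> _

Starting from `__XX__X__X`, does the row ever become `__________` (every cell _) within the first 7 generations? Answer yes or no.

__________
all cells are _ at generation 1

yes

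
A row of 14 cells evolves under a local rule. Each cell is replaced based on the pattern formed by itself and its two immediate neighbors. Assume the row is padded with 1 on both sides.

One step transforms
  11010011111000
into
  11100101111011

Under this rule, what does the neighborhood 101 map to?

1

At position 2 the neighborhood is 101; the next row has 1 there.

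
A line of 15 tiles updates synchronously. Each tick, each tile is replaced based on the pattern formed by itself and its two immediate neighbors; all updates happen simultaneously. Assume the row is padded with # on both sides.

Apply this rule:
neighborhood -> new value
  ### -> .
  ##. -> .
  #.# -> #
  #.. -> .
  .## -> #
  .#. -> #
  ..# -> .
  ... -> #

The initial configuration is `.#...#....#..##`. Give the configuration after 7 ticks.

..#.##.#.#.#..#

##.#.#.##.#..#.
..######.##..##
..#.....##...#.
..#.###.#..#.##
..###..##..###.
..#....#...#..#
..#.##.#.#.#..#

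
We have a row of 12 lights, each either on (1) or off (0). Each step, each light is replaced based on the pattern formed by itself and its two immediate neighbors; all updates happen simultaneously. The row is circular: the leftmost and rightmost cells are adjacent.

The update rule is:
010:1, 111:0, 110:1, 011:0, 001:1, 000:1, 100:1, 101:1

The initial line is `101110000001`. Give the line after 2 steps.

011100000011

110011111110
011100000011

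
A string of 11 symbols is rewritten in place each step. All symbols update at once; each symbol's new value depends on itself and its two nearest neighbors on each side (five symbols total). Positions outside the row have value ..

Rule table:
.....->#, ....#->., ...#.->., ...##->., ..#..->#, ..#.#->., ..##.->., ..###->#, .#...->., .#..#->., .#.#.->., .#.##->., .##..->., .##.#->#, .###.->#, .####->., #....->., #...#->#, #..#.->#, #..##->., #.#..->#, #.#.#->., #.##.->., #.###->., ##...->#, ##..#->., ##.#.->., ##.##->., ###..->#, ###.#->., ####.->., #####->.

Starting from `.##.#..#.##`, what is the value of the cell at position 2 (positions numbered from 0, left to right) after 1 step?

#

..#.#.#....
position 2 holds #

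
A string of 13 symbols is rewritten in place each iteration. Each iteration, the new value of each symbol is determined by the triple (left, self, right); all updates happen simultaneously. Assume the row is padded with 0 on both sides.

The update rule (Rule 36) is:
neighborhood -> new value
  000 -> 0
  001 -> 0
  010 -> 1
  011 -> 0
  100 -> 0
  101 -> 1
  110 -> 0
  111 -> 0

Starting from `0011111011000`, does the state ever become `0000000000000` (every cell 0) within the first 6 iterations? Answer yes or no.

0000000100000
0000000100000  (fixed point — unchanged through iteration 6)
iteration 6 is 0000000100000, still not uniform 0

no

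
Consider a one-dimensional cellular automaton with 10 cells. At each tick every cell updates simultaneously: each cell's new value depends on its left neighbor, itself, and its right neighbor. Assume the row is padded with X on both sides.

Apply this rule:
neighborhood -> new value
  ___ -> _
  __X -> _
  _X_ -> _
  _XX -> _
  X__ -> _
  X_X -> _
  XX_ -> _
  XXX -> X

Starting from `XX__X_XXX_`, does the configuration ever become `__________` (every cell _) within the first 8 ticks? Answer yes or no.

yes

X______X__
__________
all cells are _ at tick 2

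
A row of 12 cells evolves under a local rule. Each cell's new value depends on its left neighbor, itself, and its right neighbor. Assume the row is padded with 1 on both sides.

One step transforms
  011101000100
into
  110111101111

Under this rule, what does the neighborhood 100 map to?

At position 6 the neighborhood is 100; the next row has 1 there.

1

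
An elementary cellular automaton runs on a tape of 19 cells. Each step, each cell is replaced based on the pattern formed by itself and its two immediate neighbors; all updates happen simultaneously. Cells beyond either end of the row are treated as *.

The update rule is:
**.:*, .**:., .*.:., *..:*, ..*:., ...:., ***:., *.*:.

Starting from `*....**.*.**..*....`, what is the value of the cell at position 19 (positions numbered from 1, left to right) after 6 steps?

**....*....**..*...
.**....*....**..*..
..**....*....**..*.
*..**....*....**...
**..**....*....**..
.**..**....*....**.
position 19 holds .

.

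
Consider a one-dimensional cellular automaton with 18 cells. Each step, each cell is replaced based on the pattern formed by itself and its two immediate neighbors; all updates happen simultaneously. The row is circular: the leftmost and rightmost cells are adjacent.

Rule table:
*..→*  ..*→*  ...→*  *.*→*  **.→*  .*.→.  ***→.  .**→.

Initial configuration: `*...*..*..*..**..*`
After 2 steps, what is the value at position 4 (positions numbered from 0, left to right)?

*

****.**.**.**.***.
...**.**.**.**..**
position 4 holds *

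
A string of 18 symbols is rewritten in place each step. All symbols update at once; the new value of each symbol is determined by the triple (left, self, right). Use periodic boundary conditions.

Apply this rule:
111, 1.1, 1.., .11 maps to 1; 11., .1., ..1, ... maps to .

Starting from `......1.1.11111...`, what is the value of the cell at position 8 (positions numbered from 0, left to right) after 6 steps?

1

step 1: .......1.11111.1..
step 2: ........11111.1.1.
step 3: ........1111.1.1.1
step 4: 1.......111.1.1.1.
step 5: .1......11.1.1.1.1
step 6: 1.1.....1.1.1.1.1.
position 8 holds 1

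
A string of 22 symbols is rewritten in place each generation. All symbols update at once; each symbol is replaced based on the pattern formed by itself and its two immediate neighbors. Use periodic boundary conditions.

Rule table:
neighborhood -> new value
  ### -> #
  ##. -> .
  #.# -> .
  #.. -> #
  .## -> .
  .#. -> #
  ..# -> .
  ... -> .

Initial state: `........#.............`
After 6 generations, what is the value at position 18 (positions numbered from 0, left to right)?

........##............
..........#...........
..........##..........
............#.........
............##........
..............#.......
position 18 holds .

.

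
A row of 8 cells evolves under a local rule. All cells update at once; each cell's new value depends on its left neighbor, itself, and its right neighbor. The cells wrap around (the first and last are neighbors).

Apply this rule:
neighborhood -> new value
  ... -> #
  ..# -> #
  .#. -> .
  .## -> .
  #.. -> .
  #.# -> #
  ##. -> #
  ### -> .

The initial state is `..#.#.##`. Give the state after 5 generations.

generation 1: .#.#.#.#
generation 2: #.#.#.#.
generation 3: .#.#.#.#  (repeats generation 1; period 2)
generation 5: .#.#.#.#

.#.#.#.#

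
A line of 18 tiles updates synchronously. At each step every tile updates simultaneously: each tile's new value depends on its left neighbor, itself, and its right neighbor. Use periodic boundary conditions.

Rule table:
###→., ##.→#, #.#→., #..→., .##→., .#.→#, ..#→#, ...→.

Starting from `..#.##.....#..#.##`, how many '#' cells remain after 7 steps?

9

.##..#....##.##..#
..#.##...#.#..#.##
.##..#..##.#.##..#
..#.##.#.#.#..#.##
.##..#.#.#.#.##..#
..#.##.#.#.#..#.##  (repeats step 4; period 2)
step 7: .##..#.#.#.#.##..#
count of #: 9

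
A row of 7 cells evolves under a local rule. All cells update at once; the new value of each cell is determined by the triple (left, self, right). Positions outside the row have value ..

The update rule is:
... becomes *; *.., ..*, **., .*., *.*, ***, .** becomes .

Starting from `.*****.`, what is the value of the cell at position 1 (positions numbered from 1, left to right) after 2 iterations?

*

iteration 1: .......
iteration 2: *******
position 1 holds *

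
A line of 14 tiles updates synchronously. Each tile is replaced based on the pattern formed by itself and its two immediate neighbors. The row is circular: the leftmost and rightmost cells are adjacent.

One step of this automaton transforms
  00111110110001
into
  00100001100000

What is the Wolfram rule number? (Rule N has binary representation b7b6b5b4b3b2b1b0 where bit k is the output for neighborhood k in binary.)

position 3: 111 → 0  (bit 7 = 0)
position 6: 110 → 0  (bit 6 = 0)
position 7: 101 → 1  (bit 5 = 1)
position 0: 100 → 0  (bit 4 = 0)
position 2: 011 → 1  (bit 3 = 1)
position 13: 010 → 0  (bit 2 = 0)
position 1: 001 → 0  (bit 1 = 0)
position 11: 000 → 0  (bit 0 = 0)
bits b7..b0 = 00101000 = 40

40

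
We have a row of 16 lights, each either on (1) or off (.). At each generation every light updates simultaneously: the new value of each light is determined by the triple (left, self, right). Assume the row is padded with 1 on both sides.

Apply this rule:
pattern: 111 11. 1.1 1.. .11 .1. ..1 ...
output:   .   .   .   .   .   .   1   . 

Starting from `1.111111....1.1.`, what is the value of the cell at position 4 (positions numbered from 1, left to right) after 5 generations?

...........1....
..........1....1
.........1....1.
........1....1..
.......1....1..1
position 4 holds .

.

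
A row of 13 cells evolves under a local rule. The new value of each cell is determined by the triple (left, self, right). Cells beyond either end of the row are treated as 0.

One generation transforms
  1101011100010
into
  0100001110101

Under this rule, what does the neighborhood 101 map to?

At position 2 the neighborhood is 101; the next row has 0 there.

0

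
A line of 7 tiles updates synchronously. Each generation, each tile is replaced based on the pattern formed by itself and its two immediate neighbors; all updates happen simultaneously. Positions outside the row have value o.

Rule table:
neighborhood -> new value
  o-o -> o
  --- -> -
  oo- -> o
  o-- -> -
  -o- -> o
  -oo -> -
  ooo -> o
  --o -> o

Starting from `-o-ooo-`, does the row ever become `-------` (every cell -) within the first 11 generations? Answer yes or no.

ooo-ooo
oooo-oo
ooooo-o
oooooo-
ooooooo
ooooooo  (fixed point — unchanged through generation 11)
generation 11 is ooooooo, still not uniform -

no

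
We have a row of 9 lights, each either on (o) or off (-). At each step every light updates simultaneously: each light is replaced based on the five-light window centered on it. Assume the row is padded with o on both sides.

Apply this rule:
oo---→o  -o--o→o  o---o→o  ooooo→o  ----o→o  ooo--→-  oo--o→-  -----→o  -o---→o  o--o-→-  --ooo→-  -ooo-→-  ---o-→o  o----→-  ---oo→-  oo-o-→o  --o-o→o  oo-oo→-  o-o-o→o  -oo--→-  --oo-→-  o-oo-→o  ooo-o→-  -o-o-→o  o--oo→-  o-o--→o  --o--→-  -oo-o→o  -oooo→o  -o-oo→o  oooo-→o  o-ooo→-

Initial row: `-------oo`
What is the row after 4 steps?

o-ooooooo

step 1: o-oooo--o
step 2: ---oo----
step 3: oo---o-o-
step 4: o-ooooooo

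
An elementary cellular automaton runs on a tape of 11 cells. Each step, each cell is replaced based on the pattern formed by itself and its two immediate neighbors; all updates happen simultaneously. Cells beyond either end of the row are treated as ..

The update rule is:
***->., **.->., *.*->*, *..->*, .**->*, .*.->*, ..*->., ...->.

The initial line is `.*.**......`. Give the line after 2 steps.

.*..***....

.***.*.....
.*..***....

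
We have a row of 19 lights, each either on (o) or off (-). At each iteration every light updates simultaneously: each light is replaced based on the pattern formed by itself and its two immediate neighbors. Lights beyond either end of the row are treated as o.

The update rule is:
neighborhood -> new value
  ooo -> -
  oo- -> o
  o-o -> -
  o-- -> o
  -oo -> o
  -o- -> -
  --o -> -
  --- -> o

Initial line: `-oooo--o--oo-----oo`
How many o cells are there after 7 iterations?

iteration 1: -o--oo--o-oooooo-o-
iteration 2: --o-ooo---o----o---
iteration 3: o---o-ooo--ooo--oo-
iteration 4: ooo---o-oo-o-oo-oo-
iteration 5: --ooo---oo---oo-oo-
iteration 6: o-o-ooo-oooo-oo-oo-
iteration 7: o---o-o-o--o-oo-oo-
count of o: 9

9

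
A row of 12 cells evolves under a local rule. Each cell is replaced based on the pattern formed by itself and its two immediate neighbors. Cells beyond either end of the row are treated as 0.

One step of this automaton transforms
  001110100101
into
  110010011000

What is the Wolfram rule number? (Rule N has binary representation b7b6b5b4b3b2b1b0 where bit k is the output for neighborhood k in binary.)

83

position 3: 111 → 0  (bit 7 = 0)
position 4: 110 → 1  (bit 6 = 1)
position 5: 101 → 0  (bit 5 = 0)
position 7: 100 → 1  (bit 4 = 1)
position 2: 011 → 0  (bit 3 = 0)
position 6: 010 → 0  (bit 2 = 0)
position 1: 001 → 1  (bit 1 = 1)
position 0: 000 → 1  (bit 0 = 1)
bits b7..b0 = 01010011 = 83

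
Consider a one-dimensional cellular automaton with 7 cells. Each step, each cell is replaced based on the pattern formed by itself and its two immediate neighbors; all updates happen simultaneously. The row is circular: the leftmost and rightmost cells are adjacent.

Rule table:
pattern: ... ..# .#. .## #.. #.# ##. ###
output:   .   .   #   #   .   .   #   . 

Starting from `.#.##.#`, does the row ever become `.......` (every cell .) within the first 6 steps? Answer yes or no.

no

step 1: .#.##.#  (fixed point — unchanged through step 6)
step 6 is .#.##.#, still not uniform .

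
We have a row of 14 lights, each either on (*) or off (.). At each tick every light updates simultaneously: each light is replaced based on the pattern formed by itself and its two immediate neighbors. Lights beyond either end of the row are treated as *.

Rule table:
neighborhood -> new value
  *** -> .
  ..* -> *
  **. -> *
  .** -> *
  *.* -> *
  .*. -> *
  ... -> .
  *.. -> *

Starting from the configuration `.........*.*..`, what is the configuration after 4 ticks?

****.**..**.**

tick 1: *.......******
tick 2: **.....**.....
tick 3: .**...****...*
tick 4: ****.**..**.**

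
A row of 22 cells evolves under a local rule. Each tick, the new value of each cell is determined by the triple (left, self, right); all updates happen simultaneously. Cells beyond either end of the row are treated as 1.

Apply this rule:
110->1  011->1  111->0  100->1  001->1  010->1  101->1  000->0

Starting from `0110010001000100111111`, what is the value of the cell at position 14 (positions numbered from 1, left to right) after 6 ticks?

tick 1: 1111111011101111100000
tick 2: 0000001110111000110001
tick 3: 1000011011101101111011
tick 4: 1100111110111111001110
tick 5: 0111100011100001111011
tick 6: 1100110110110011001110
position 14 holds 0

0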